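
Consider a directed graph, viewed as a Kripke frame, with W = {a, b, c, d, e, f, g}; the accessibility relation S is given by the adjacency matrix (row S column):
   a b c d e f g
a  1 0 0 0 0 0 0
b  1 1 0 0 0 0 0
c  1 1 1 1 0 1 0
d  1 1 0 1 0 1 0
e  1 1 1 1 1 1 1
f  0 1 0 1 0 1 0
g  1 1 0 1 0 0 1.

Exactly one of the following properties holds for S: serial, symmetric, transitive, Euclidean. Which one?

serial

Serial: yes — every world has a successor (e.g. a S a).
Symmetric: no — b S a but not a S b.
Transitive: no — f S b and b S a, but not f S a.
Euclidean: no — c S a and c S b, but not a S b.
Only serial holds.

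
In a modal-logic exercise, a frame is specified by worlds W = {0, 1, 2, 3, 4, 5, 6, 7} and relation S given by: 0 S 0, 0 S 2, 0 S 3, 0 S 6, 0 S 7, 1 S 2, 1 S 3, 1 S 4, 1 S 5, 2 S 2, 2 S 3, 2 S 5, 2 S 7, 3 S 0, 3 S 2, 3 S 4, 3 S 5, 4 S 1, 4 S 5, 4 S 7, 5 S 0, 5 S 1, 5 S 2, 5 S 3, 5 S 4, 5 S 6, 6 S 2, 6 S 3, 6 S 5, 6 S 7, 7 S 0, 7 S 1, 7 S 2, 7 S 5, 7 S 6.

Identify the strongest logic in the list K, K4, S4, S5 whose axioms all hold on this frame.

Transitive (axiom 4): no — 0 S 2 and 2 S 5, but not 0 S 5.
Reflexive (axiom T): no — 1 is not related to itself.
Euclidean (axiom 5): no — 0 S 2 and 0 S 6, but not 2 S 6.
So F validates K; K4 would additionally require S to be transitive. The strongest is K.

K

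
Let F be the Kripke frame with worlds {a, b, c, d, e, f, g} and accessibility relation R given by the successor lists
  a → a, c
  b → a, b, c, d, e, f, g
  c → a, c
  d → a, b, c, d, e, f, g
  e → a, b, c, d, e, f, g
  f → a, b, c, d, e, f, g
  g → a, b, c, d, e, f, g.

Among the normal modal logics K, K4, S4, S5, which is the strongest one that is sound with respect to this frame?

S4

Transitive (axiom 4): yes — every two-step R-path is closed by a direct edge.
Reflexive (axiom T): yes — every world is R-related to itself.
Euclidean (axiom 5): no — b R a and b R d, but not a R d.
So F validates K, K4, S4; S5 would additionally require R to be Euclidean. The strongest is S4.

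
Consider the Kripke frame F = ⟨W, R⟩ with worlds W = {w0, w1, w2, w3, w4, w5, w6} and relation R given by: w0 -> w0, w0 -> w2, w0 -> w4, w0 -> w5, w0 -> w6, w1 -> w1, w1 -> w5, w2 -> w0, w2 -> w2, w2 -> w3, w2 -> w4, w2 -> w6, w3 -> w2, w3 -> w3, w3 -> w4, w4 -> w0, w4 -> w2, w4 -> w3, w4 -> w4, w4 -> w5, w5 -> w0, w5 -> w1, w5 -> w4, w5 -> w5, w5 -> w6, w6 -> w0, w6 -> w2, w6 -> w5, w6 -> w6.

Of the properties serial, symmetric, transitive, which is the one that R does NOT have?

transitive

Serial: yes — every world has a successor (e.g. w0 R w0).
Symmetric: yes — every pair in R has its reverse in R.
Transitive: no — w0 R w2 and w2 R w3, but not w0 R w3.
Only transitive fails.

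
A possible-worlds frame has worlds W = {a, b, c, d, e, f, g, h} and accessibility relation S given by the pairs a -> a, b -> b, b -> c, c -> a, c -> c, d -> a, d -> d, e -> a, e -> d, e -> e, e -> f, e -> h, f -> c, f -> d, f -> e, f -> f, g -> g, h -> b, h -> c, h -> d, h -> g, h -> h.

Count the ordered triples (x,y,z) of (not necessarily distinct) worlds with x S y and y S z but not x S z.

Enumerating: (b,c,a), (e,f,c), (e,h,b), (e,h,c), (e,h,g), (f,c,a), (f,d,a), (f,e,a), (f,e,h), (h,c,a), (h,d,a).

11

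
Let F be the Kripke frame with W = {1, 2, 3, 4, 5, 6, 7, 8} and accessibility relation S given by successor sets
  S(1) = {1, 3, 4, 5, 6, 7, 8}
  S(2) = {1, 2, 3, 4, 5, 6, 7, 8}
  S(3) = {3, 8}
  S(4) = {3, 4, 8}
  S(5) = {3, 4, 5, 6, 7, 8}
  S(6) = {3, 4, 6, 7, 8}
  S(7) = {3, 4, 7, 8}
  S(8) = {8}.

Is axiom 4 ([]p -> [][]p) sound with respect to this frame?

Yes

By correspondence theory, 4 is valid on a frame iff S is transitive.
Transitive: yes — every two-step S-path is closed by a direct edge.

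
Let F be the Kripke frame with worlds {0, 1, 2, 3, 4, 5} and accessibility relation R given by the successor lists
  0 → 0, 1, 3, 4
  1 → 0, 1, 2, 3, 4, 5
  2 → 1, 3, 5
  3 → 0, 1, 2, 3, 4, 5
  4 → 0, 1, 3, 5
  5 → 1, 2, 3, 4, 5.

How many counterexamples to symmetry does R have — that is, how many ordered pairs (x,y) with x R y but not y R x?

0

R is symmetric; there are no such tuples.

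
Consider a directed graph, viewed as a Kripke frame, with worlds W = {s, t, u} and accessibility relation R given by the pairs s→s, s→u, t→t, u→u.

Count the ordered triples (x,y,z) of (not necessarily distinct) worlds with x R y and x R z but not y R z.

1

Enumerating: (s,u,s).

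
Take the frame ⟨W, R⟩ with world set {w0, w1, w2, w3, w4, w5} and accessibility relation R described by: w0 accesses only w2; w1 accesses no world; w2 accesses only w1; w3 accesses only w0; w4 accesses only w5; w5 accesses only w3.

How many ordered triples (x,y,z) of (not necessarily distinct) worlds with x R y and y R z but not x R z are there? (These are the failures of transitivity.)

Enumerating: (w0,w2,w1), (w3,w0,w2), (w4,w5,w3), (w5,w3,w0).

4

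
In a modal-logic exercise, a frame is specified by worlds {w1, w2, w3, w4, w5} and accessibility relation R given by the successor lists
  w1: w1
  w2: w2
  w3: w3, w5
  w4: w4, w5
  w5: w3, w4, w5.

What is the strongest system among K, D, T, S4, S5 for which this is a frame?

Serial (axiom D): yes — every world has a successor (e.g. w1 R w1).
Reflexive (axiom T): yes — every world is R-related to itself.
Transitive (axiom 4): no — w3 R w5 and w5 R w4, but not w3 R w4.
Euclidean (axiom 5): no — w5 R w3 and w5 R w4, but not w3 R w4.
So F validates K, D, T; S4 would additionally require R to be transitive. The strongest is T.

T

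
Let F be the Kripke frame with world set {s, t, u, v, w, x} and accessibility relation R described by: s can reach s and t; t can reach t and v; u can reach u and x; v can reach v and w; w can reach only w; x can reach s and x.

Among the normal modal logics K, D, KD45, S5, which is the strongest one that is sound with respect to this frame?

Serial (axiom D): yes — every world has a successor (e.g. s R s).
Euclidean (axiom 5): no — s R t and s R s, but not t R s.
Transitive (axiom 4): no — s R t and t R v, but not s R v.
Reflexive (axiom T): yes — every world is R-related to itself.
So F validates K, D; KD45 would additionally require R to be Euclidean and transitive. The strongest is D.

D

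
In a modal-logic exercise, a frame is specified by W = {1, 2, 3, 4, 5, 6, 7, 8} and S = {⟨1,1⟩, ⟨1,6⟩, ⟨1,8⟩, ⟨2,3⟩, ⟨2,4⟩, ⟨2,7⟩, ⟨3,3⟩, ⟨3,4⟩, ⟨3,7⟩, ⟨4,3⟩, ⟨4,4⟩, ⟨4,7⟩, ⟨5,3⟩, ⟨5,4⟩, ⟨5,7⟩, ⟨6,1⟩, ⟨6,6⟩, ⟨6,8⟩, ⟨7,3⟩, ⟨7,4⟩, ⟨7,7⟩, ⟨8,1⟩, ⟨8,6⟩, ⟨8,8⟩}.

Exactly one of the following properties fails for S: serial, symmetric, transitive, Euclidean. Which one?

symmetric

Serial: yes — every world has a successor (e.g. 1 S 1).
Symmetric: no — 2 S 3 but not 3 S 2.
Transitive: yes — every two-step S-path is closed by a direct edge.
Euclidean: yes — any two successors of a common world are S-related.
Only symmetric fails.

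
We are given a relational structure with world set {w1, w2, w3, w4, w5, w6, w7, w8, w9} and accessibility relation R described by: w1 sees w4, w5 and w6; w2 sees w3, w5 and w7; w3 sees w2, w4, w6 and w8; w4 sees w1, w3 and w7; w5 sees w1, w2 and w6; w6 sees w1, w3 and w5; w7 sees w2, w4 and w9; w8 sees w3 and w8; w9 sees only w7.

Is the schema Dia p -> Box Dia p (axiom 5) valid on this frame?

The schema 5 characterises exactly the Euclidean frames.
Euclidean: no — w1 R w4 and w1 R w5, but not w4 R w5.

No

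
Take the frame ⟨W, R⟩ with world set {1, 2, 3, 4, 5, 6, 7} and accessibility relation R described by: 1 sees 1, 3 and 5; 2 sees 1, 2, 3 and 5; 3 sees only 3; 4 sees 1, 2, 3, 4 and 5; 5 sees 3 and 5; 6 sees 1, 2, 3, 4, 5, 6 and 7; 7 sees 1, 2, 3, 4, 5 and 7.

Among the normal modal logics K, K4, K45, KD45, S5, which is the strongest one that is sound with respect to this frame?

Transitive (axiom 4): yes — every two-step R-path is closed by a direct edge.
Euclidean (axiom 5): no — 1 R 3 and 1 R 5, but not 3 R 5.
Serial (axiom D): yes — every world has a successor (e.g. 1 R 1).
Reflexive (axiom T): yes — every world is R-related to itself.
So F validates K, K4; K45 would additionally require R to be Euclidean. The strongest is K4.

K4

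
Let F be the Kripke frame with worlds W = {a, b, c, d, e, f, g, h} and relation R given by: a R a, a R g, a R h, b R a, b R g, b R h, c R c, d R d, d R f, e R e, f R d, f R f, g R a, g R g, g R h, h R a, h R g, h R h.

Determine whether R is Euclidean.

Yes

Euclidean: yes — any two successors of a common world are R-related.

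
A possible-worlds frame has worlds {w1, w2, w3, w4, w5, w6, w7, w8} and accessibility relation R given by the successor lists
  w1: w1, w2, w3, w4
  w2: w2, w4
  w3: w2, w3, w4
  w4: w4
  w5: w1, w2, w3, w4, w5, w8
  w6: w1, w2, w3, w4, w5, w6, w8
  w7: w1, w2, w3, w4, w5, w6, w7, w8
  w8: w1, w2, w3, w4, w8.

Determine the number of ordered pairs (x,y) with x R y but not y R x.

Enumerating: (w1,w2), (w1,w3), (w1,w4), (w2,w4), (w3,w2), (w3,w4), (w5,w1), (w5,w2), (w5,w3), (w5,w4), (w5,w8), (w6,w1), … and 16 more.
Total: 28.

28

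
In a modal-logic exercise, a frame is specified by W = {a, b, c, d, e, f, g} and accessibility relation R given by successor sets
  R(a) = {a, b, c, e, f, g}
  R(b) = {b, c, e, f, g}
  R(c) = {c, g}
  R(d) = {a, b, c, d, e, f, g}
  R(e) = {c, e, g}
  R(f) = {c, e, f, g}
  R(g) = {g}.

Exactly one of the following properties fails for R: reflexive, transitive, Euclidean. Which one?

Reflexive: yes — every world is R-related to itself.
Transitive: yes — every two-step R-path is closed by a direct edge.
Euclidean: no — a R c and a R b, but not c R b.
Only Euclidean fails.

Euclidean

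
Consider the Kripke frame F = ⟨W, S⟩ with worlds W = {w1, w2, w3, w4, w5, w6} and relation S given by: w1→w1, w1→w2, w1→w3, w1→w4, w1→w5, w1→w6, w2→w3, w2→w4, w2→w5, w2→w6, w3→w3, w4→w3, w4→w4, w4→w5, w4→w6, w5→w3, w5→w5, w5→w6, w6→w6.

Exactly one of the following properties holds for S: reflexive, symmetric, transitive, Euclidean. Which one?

Reflexive: no — w2 is not related to itself.
Symmetric: no — w1 S w2 but not w2 S w1.
Transitive: yes — every two-step S-path is closed by a direct edge.
Euclidean: no — w1 S w3 and w1 S w2, but not w3 S w2.
Only transitive holds.

transitive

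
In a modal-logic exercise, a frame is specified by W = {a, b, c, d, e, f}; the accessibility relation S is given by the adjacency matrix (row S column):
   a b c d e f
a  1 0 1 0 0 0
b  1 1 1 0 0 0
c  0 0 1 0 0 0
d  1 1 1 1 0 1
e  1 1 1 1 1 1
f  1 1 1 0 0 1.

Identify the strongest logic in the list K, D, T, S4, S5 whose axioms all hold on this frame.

S4

Serial (axiom D): yes — every world has a successor (e.g. a S a).
Reflexive (axiom T): yes — every world is S-related to itself.
Transitive (axiom 4): yes — every two-step S-path is closed by a direct edge.
Euclidean (axiom 5): no — b S c and b S a, but not c S a.
So F validates K, D, T, S4; S5 would additionally require S to be Euclidean. The strongest is S4.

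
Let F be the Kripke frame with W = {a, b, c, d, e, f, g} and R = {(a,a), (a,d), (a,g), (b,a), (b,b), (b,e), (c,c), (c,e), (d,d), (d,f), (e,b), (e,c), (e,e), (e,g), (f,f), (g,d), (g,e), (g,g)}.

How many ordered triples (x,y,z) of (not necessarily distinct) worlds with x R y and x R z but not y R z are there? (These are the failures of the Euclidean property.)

Enumerating: (a,d,a), (a,d,g), (a,g,a), (b,a,b), (b,a,e), (b,e,a), (d,f,d), (e,b,c), (e,b,g), (e,c,b), (e,c,g), (e,g,b), (e,g,c), (g,d,e), (g,d,g), (g,e,d).

16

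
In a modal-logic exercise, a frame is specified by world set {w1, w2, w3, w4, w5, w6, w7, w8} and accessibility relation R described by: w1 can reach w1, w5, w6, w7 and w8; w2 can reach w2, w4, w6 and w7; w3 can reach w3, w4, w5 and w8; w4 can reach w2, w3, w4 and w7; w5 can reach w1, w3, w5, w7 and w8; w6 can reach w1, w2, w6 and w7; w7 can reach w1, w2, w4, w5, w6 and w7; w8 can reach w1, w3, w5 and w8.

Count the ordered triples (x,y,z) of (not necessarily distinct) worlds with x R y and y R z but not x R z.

Enumerating: (w1,w5,w3), (w1,w6,w2), (w1,w7,w2), (w1,w7,w4), (w1,w8,w3), (w2,w4,w3), (w2,w6,w1), (w2,w7,w1), (w2,w7,w5), (w3,w4,w2), (w3,w4,w7), (w3,w5,w1), … and 26 more.
Total: 38.

38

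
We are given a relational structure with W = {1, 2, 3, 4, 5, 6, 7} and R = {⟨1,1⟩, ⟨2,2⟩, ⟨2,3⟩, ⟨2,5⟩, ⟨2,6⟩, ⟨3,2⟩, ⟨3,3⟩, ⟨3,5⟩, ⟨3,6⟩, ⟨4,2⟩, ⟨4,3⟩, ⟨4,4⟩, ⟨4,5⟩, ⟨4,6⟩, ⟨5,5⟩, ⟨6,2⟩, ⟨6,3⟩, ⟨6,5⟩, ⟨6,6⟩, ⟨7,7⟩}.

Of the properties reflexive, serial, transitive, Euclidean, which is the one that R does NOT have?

Euclidean

Reflexive: yes — every world is R-related to itself.
Serial: yes — every world has a successor (e.g. 1 R 1).
Transitive: yes — every two-step R-path is closed by a direct edge.
Euclidean: no — 2 R 5 and 2 R 3, but not 5 R 3.
Only Euclidean fails.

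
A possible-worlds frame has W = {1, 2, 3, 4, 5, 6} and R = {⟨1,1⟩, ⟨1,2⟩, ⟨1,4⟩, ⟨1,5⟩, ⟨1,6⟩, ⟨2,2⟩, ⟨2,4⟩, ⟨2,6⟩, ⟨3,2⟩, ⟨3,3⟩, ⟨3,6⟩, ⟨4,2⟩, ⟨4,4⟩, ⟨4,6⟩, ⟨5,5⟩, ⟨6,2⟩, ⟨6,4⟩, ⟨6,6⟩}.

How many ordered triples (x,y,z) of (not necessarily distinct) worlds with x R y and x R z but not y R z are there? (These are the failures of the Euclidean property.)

Enumerating: (1,2,1), (1,2,5), (1,4,1), (1,4,5), (1,5,1), (1,5,2), (1,5,4), (1,5,6), (1,6,1), (1,6,5), (3,2,3), (3,6,3).

12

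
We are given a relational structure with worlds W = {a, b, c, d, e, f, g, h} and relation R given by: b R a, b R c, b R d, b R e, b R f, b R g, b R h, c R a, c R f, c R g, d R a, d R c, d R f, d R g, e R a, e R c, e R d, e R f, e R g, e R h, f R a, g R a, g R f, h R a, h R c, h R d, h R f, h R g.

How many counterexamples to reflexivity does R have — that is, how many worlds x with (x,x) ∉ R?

Enumerating: a, b, c, d, e, f, g, h.

8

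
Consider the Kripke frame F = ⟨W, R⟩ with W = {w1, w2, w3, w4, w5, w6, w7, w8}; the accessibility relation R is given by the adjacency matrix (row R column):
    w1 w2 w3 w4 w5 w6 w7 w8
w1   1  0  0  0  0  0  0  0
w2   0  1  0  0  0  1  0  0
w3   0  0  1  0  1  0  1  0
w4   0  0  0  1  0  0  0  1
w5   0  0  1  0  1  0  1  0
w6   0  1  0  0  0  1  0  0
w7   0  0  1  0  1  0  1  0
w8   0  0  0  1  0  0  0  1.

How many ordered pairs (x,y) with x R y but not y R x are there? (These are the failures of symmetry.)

R is symmetric; there are no such tuples.

0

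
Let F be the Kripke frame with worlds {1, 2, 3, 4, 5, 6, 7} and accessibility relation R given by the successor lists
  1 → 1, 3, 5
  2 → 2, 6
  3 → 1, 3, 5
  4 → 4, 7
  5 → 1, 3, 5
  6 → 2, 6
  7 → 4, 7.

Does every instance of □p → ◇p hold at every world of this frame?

By correspondence theory, D is valid on a frame iff R is serial.
Serial: yes — every world has a successor (e.g. 1 R 1).

Yes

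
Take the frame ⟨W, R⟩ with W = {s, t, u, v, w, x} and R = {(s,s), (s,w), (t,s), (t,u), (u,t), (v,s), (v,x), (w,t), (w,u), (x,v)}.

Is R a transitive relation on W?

No

Transitive: no — s R w and w R t, but not s R t.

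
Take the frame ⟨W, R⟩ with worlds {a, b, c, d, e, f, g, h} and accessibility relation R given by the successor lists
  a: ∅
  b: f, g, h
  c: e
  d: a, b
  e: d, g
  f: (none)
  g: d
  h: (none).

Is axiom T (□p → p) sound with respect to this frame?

The schema T characterises exactly the reflexive frames.
Reflexive: no — a is not related to itself.

No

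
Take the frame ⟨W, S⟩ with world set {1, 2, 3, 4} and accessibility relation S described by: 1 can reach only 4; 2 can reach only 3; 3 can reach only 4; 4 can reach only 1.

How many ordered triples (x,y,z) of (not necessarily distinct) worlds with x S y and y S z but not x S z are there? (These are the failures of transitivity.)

4

Enumerating: (1,4,1), (2,3,4), (3,4,1), (4,1,4).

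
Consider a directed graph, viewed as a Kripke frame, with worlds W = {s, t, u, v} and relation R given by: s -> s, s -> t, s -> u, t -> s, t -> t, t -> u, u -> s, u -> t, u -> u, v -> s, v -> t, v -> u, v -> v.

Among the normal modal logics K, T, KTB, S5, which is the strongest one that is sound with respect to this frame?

Reflexive (axiom T): yes — every world is R-related to itself.
Symmetric (axiom B): no — v R s but not s R v.
Euclidean (axiom 5): no — v R s and v R v, but not s R v.
So F validates K, T; KTB would additionally require R to be symmetric. The strongest is T.

T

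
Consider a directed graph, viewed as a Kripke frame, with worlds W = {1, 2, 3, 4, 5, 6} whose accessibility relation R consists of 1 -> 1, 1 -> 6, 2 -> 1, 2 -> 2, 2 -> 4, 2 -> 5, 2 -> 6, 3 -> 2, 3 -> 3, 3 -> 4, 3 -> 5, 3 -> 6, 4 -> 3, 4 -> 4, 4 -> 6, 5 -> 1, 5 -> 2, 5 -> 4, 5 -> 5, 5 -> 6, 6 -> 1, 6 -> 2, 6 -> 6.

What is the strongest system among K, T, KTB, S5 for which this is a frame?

Reflexive (axiom T): yes — every world is R-related to itself.
Symmetric (axiom B): no — 2 R 1 but not 1 R 2.
Euclidean (axiom 5): no — 2 R 1 and 2 R 4, but not 1 R 4.
So F validates K, T; KTB would additionally require R to be symmetric. The strongest is T.

T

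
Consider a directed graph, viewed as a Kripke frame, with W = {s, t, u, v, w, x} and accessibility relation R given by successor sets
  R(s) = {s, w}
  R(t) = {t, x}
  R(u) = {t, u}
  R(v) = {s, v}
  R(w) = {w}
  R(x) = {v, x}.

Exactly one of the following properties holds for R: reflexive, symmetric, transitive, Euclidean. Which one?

Reflexive: yes — every world is R-related to itself.
Symmetric: no — s R w but not w R s.
Transitive: no — t R x and x R v, but not t R v.
Euclidean: no — s R w and s R s, but not w R s.
Only reflexive holds.

reflexive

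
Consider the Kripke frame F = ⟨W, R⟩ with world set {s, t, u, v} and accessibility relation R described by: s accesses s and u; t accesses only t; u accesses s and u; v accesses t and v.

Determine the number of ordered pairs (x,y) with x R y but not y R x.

Enumerating: (v,t).

1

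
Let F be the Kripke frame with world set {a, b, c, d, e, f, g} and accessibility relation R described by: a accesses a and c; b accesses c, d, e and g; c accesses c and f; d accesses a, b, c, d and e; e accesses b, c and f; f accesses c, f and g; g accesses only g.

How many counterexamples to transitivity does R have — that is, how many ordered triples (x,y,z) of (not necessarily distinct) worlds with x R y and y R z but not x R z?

14

Enumerating: (a,c,f), (b,c,f), (b,d,a), (b,d,b), (b,e,b), (b,e,f), (c,f,g), (d,b,g), (d,c,f), (d,e,f), (e,b,d), (e,b,e), (e,b,g), (e,f,g).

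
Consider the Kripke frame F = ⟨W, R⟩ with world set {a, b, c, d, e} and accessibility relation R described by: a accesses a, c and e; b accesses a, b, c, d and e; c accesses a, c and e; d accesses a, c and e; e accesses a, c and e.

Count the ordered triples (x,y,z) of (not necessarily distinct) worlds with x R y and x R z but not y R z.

Enumerating: (b,a,b), (b,a,d), (b,c,b), (b,c,d), (b,d,b), (b,d,d), (b,e,b), (b,e,d).

8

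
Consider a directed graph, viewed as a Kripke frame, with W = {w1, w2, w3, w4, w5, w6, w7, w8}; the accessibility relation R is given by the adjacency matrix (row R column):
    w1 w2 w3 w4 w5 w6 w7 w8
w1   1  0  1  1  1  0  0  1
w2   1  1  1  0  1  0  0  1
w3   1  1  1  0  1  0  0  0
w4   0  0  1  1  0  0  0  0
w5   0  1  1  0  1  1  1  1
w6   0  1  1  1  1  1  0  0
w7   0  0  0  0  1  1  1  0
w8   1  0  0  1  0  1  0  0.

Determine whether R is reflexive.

No

Reflexive: no — w8 is not related to itself.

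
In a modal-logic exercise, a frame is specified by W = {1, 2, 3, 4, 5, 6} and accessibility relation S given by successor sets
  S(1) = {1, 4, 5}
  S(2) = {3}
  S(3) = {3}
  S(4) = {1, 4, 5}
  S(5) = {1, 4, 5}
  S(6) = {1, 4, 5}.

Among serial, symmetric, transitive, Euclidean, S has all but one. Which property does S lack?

Serial: yes — every world has a successor (e.g. 1 S 1).
Symmetric: no — 2 S 3 but not 3 S 2.
Transitive: yes — every two-step S-path is closed by a direct edge.
Euclidean: yes — any two successors of a common world are S-related.
Only symmetric fails.

symmetric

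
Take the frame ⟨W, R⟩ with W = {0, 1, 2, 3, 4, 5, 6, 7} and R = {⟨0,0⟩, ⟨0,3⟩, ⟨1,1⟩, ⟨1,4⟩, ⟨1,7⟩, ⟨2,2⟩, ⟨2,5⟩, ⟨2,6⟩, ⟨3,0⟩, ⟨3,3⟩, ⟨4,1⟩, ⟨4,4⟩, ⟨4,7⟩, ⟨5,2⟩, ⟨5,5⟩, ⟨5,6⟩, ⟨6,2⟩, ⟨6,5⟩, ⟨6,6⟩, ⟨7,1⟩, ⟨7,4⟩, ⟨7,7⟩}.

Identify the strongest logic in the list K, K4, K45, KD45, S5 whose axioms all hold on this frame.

S5

Transitive (axiom 4): yes — every two-step R-path is closed by a direct edge.
Euclidean (axiom 5): yes — any two successors of a common world are R-related.
Serial (axiom D): yes — every world has a successor (e.g. 0 R 0).
Reflexive (axiom T): yes — every world is R-related to itself.
So F validates K, K4, K45, KD45, S5. The strongest is S5.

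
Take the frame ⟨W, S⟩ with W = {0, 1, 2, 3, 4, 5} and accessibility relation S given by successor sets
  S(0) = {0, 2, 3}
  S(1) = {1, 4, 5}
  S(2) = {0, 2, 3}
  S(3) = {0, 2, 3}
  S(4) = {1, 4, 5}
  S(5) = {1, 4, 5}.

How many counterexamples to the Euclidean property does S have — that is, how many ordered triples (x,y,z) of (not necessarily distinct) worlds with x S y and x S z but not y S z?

0

S is Euclidean; there are no such tuples.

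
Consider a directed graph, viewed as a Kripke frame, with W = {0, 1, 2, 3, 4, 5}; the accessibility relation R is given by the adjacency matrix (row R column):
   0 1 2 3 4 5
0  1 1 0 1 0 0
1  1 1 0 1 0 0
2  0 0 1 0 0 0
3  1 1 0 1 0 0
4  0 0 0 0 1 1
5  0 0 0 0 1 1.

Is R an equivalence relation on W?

Yes

Reflexive: yes — every world is R-related to itself.
Symmetric: yes — every pair in R has its reverse in R.
Transitive: yes — every two-step R-path is closed by a direct edge.
So R is an equivalence relation.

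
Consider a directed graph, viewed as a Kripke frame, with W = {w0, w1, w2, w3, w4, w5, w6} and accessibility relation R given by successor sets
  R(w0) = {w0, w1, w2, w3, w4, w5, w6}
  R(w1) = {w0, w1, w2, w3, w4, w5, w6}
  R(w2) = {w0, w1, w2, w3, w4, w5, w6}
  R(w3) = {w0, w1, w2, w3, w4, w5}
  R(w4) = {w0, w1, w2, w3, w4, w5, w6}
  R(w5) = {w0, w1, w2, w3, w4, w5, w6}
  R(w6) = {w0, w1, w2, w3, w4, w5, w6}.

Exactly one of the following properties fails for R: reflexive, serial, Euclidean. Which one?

Euclidean

Reflexive: yes — every world is R-related to itself.
Serial: yes — every world has a successor (e.g. w0 R w0).
Euclidean: no — w0 R w3 and w0 R w6, but not w3 R w6.
Only Euclidean fails.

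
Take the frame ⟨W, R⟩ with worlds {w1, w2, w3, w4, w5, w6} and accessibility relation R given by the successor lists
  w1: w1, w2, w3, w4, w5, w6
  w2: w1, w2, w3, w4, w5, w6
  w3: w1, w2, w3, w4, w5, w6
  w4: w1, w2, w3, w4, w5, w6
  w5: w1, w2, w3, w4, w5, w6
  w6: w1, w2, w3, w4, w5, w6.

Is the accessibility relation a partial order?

No

Reflexive: yes — every world is R-related to itself.
Transitive: yes — every two-step R-path is closed by a direct edge.
Antisymmetric: no — w1 R w2 and w2 R w1 with w1 ≠ w2.
So R is not a partial order.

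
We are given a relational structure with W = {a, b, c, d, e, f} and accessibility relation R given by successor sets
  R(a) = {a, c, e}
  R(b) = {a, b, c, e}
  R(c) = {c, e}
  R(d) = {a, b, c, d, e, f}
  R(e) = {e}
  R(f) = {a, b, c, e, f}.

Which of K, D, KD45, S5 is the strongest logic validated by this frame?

Serial (axiom D): yes — every world has a successor (e.g. a R a).
Euclidean (axiom 5): no — a R e and a R c, but not e R c.
Transitive (axiom 4): yes — every two-step R-path is closed by a direct edge.
Reflexive (axiom T): yes — every world is R-related to itself.
So F validates K, D; KD45 would additionally require R to be Euclidean. The strongest is D.

D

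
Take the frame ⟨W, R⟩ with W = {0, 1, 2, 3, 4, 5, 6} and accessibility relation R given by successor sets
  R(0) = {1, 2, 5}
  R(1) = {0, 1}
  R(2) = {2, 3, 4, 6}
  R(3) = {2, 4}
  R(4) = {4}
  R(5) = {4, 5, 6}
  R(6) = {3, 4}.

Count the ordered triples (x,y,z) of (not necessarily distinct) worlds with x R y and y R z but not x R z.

Enumerating: (0,1,0), (0,2,3), (0,2,4), (0,2,6), (0,5,4), (0,5,6), (1,0,2), (1,0,5), (3,2,3), (3,2,6), (5,6,3), (6,3,2).

12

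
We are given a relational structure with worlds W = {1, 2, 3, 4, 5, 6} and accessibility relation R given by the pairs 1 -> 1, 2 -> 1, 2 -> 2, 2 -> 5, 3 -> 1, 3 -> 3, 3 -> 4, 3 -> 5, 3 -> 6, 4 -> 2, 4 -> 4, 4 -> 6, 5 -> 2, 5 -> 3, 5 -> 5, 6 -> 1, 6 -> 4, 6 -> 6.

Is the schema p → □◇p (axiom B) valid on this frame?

By correspondence theory, B is valid on a frame iff R is symmetric.
Symmetric: no — 2 R 1 but not 1 R 2.

No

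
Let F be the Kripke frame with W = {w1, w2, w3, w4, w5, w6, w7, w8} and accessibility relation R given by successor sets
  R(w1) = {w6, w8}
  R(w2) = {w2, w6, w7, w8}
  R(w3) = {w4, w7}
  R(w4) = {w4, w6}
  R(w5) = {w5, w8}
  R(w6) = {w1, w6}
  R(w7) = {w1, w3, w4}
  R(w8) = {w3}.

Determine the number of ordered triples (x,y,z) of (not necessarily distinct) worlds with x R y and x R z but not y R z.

28

Enumerating: (w1,w6,w8), (w1,w8,w6), (w1,w8,w8), (w2,w6,w2), (w2,w6,w7), (w2,w6,w8), (w2,w7,w2), (w2,w7,w6), (w2,w7,w7), (w2,w7,w8), (w2,w8,w2), (w2,w8,w6), … and 16 more.
Total: 28.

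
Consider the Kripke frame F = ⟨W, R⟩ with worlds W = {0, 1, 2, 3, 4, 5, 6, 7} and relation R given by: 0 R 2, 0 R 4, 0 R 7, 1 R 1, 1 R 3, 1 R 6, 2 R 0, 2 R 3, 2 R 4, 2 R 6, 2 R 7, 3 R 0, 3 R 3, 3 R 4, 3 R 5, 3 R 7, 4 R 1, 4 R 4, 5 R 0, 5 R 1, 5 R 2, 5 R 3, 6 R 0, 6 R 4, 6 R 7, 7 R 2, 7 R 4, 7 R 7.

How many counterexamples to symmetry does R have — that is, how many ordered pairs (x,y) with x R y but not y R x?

18

Enumerating: (0,4), (0,7), (1,3), (1,6), (2,3), (2,4), (2,6), (3,0), (3,4), (3,7), (4,1), (5,0), (5,1), (5,2), (6,0), (6,4), (6,7), (7,4).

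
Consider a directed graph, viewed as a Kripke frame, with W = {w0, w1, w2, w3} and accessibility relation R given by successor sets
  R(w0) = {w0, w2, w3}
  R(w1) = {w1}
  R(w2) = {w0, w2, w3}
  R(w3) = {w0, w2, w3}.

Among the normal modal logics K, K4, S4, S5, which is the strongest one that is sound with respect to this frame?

Transitive (axiom 4): yes — every two-step R-path is closed by a direct edge.
Reflexive (axiom T): yes — every world is R-related to itself.
Euclidean (axiom 5): yes — any two successors of a common world are R-related.
So F validates K, K4, S4, S5. The strongest is S5.

S5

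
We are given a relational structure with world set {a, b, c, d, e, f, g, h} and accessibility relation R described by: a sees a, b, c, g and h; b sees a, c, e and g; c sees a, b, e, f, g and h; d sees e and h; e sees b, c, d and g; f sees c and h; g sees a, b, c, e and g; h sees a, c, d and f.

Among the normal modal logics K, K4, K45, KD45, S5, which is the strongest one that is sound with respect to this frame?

Transitive (axiom 4): no — a R b and b R e, but not a R e.
Euclidean (axiom 5): no — a R b and a R h, but not b R h.
Serial (axiom D): yes — every world has a successor (e.g. a R a).
Reflexive (axiom T): no — b is not related to itself.
So F validates K; K4 would additionally require R to be transitive. The strongest is K.

K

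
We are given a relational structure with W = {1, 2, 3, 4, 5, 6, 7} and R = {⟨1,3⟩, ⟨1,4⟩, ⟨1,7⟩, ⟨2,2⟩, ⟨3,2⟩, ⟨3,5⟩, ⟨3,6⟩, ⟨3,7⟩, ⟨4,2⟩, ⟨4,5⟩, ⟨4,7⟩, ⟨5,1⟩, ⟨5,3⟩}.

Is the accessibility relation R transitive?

No

Transitive: no — 1 R 3 and 3 R 2, but not 1 R 2.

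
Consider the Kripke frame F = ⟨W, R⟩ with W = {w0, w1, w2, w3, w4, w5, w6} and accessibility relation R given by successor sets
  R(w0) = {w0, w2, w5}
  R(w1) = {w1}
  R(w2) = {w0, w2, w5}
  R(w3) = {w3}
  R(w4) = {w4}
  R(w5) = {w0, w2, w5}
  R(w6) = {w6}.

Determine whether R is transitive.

Transitive: yes — every two-step R-path is closed by a direct edge.

Yes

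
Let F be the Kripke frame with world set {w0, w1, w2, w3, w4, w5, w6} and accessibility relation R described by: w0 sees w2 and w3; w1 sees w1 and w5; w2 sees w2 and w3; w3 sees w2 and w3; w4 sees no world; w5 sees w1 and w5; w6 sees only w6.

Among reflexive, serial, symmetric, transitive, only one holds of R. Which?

transitive

Reflexive: no — w0 is not related to itself.
Serial: no — w4 has no R-successor.
Symmetric: no — w0 R w2 but not w2 R w0.
Transitive: yes — every two-step R-path is closed by a direct edge.
Only transitive holds.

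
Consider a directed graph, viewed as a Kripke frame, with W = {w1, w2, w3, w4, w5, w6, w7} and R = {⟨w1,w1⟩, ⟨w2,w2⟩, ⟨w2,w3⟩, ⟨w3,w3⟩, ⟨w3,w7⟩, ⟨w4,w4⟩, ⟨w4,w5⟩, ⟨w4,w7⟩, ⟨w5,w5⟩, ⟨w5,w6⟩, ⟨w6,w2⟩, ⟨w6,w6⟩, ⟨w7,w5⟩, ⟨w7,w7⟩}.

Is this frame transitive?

No

Transitive: no — w2 R w3 and w3 R w7, but not w2 R w7.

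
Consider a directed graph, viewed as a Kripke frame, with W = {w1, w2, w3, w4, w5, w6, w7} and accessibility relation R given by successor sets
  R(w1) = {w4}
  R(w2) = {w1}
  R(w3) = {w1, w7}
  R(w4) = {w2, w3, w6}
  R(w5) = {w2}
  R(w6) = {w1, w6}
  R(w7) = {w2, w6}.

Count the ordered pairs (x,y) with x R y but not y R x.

Enumerating: (w1,w4), (w2,w1), (w3,w1), (w3,w7), (w4,w2), (w4,w3), (w4,w6), (w5,w2), (w6,w1), (w7,w2), (w7,w6).

11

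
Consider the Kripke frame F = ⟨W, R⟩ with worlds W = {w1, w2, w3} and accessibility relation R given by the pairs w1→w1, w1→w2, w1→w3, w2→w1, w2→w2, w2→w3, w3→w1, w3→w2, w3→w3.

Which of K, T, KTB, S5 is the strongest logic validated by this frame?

Reflexive (axiom T): yes — every world is R-related to itself.
Symmetric (axiom B): yes — every pair in R has its reverse in R.
Euclidean (axiom 5): yes — any two successors of a common world are R-related.
So F validates K, T, KTB, S5. The strongest is S5.

S5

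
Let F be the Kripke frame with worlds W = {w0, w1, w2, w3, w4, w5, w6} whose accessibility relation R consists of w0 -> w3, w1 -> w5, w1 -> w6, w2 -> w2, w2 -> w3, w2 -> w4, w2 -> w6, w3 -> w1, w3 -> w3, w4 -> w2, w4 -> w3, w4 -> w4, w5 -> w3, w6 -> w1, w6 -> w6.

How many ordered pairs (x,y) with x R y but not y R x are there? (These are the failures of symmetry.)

Enumerating: (w0,w3), (w1,w5), (w2,w3), (w2,w6), (w3,w1), (w4,w3), (w5,w3).

7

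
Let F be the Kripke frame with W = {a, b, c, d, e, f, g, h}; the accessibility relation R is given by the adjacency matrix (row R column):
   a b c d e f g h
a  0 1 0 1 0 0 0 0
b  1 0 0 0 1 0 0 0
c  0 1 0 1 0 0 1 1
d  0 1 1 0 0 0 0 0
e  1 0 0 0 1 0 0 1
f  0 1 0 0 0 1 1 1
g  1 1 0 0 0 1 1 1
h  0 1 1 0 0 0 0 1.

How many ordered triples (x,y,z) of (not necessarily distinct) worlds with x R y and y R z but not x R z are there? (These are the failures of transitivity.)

Enumerating: (a,b,a), (a,b,e), (a,d,c), (b,a,b), (b,a,d), (b,e,h), (c,b,a), (c,b,e), (c,d,c), (c,g,a), (c,g,f), (c,h,c), … and 20 more.
Total: 32.

32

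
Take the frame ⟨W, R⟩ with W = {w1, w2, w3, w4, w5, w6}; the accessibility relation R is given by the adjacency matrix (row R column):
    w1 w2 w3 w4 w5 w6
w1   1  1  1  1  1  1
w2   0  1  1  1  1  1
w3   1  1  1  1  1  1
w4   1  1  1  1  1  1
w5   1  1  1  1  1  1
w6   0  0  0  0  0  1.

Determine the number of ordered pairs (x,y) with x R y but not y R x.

6

Enumerating: (w1,w2), (w1,w6), (w2,w6), (w3,w6), (w4,w6), (w5,w6).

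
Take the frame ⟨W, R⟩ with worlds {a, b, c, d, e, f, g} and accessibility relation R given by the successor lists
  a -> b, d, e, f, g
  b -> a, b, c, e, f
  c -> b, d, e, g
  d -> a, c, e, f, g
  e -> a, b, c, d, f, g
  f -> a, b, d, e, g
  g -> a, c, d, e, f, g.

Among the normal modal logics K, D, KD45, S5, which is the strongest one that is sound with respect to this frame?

D

Serial (axiom D): yes — every world has a successor (e.g. a R b).
Euclidean (axiom 5): no — a R b and a R d, but not b R d.
Transitive (axiom 4): no — a R b and b R c, but not a R c.
Reflexive (axiom T): no — a is not related to itself.
So F validates K, D; KD45 would additionally require R to be Euclidean and transitive. The strongest is D.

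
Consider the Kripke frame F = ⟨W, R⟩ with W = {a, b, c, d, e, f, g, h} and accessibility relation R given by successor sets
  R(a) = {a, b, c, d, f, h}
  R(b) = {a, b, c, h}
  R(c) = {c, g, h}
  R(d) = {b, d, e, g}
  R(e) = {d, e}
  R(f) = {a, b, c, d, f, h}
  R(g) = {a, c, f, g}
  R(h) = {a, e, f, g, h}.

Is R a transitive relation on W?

Transitive: no — a R c and c R g, but not a R g.

No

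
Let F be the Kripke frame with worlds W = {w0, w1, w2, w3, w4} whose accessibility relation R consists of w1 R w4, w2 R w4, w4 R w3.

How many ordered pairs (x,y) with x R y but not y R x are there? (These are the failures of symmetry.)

Enumerating: (w1,w4), (w2,w4), (w4,w3).

3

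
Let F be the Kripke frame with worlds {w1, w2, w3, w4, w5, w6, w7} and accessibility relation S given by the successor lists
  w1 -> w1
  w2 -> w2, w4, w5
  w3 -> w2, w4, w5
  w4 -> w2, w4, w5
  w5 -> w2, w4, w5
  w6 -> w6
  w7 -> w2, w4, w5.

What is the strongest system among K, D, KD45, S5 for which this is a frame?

KD45

Serial (axiom D): yes — every world has a successor (e.g. w1 S w1).
Euclidean (axiom 5): yes — any two successors of a common world are S-related.
Transitive (axiom 4): yes — every two-step S-path is closed by a direct edge.
Reflexive (axiom T): no — w3 is not related to itself.
So F validates K, D, KD45; S5 would additionally require S to be reflexive. The strongest is KD45.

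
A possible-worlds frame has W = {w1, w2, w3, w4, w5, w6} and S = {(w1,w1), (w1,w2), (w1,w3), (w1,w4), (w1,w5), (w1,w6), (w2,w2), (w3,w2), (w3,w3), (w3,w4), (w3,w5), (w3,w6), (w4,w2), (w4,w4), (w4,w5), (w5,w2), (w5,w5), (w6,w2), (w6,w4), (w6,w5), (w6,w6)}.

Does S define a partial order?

Reflexive: yes — every world is S-related to itself.
Transitive: yes — every two-step S-path is closed by a direct edge.
Antisymmetric: yes — no distinct pair is related both ways.
So S is a partial order.

Yes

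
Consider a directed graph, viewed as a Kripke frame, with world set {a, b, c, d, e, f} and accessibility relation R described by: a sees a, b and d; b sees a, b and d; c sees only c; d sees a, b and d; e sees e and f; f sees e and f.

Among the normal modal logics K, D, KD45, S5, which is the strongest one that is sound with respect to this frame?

Serial (axiom D): yes — every world has a successor (e.g. a R a).
Euclidean (axiom 5): yes — any two successors of a common world are R-related.
Transitive (axiom 4): yes — every two-step R-path is closed by a direct edge.
Reflexive (axiom T): yes — every world is R-related to itself.
So F validates K, D, KD45, S5. The strongest is S5.

S5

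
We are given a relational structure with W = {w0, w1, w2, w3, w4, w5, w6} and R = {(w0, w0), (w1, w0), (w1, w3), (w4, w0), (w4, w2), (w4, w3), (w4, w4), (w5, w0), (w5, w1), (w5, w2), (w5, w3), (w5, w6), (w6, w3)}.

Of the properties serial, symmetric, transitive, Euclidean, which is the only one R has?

transitive

Serial: no — w2 has no R-successor.
Symmetric: no — w1 R w0 but not w0 R w1.
Transitive: yes — every two-step R-path is closed by a direct edge.
Euclidean: no — w1 R w0 and w1 R w3, but not w0 R w3.
Only transitive holds.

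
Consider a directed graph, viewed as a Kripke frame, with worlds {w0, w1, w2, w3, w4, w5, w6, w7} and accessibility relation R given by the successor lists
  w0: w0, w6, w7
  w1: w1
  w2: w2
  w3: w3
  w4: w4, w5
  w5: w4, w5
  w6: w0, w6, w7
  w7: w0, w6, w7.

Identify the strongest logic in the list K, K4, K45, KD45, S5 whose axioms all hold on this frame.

Transitive (axiom 4): yes — every two-step R-path is closed by a direct edge.
Euclidean (axiom 5): yes — any two successors of a common world are R-related.
Serial (axiom D): yes — every world has a successor (e.g. w0 R w0).
Reflexive (axiom T): yes — every world is R-related to itself.
So F validates K, K4, K45, KD45, S5. The strongest is S5.

S5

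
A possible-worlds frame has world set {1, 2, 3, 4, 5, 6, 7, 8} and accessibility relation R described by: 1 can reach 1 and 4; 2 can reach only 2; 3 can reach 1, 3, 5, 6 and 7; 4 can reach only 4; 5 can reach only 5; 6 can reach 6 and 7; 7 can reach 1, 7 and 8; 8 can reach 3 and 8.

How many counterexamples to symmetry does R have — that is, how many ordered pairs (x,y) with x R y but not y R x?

Enumerating: (1,4), (3,1), (3,5), (3,6), (3,7), (6,7), (7,1), (7,8), (8,3).

9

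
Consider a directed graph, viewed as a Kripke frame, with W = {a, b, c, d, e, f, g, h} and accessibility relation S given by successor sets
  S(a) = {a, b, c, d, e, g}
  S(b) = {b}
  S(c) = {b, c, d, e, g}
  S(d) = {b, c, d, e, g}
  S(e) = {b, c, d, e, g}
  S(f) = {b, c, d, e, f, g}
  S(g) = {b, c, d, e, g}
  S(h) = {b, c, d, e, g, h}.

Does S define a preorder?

Yes

Reflexive: yes — every world is S-related to itself.
Transitive: yes — every two-step S-path is closed by a direct edge.
So S is a preorder.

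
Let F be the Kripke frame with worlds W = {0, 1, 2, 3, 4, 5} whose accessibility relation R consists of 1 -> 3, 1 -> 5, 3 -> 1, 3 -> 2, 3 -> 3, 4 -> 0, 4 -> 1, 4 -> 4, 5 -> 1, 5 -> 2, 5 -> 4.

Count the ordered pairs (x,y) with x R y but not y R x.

Enumerating: (3,2), (4,0), (4,1), (5,2), (5,4).

5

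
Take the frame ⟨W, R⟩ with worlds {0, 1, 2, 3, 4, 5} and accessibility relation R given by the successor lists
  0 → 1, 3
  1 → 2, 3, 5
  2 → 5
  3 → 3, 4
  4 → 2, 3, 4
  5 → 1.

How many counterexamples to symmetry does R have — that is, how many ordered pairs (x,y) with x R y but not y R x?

6

Enumerating: (0,1), (0,3), (1,2), (1,3), (2,5), (4,2).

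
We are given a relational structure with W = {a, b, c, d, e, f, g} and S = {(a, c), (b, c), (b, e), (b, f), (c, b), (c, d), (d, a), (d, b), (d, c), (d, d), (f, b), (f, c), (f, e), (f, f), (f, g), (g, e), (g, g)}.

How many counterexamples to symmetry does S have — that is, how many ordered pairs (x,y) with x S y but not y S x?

Enumerating: (a,c), (b,e), (d,a), (d,b), (f,c), (f,e), (f,g), (g,e).

8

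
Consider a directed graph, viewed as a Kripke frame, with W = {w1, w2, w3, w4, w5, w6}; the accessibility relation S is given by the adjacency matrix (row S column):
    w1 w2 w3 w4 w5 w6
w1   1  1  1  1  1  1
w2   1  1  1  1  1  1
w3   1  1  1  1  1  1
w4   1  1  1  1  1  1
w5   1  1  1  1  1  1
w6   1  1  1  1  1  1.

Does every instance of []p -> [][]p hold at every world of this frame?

Yes

By correspondence theory, 4 is valid on a frame iff S is transitive.
Transitive: yes — every two-step S-path is closed by a direct edge.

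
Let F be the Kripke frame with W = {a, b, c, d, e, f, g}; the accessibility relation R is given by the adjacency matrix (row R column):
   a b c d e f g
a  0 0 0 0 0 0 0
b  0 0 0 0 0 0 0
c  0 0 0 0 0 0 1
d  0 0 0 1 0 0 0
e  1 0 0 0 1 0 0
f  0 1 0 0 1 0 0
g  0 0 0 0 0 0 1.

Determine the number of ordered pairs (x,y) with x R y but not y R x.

4

Enumerating: (c,g), (e,a), (f,b), (f,e).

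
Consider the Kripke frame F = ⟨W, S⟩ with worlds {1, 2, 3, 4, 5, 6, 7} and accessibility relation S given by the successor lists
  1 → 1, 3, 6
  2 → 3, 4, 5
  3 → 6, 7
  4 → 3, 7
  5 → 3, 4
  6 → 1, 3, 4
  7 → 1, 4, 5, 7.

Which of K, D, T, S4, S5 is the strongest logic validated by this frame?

Serial (axiom D): yes — every world has a successor (e.g. 1 S 1).
Reflexive (axiom T): no — 2 is not related to itself.
Transitive (axiom 4): no — 1 S 3 and 3 S 7, but not 1 S 7.
Euclidean (axiom 5): no — 2 S 3 and 2 S 4, but not 3 S 4.
So F validates K, D; T would additionally require S to be reflexive. The strongest is D.

D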